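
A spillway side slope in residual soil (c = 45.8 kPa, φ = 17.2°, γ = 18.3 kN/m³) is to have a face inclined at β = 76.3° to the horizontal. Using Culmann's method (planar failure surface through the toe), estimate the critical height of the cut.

H_c = 19.10 m

Culmann's analysis gives the critical failure plane at α_cr = (β + φ)/2 = (76.3 + 17.2)/2 = 46.8°, and the critical height
H_c = (4c/γ) · sinβ cosφ / [1 − cos(β − φ)]
    = (4·45.8/18.3) · sin76.3°·cos17.2° / [1 − cos(59.1°)]
    = 10.011 · 0.9715·0.9553 / [1 − 0.5135]
    = 10.011 · 0.9281 / 0.4865
    = 19.10 m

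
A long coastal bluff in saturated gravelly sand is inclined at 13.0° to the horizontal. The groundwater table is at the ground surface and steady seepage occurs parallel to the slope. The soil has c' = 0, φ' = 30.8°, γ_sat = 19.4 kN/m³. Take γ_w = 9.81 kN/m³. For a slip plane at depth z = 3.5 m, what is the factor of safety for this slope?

FS = 1.28

With seepage parallel to the slope and the water table at the surface, the effective normal stress on the slip plane uses the buoyant unit weight γ' = γ_sat − γ_w while the driving shear stress uses γ_sat:
FS = [c' + γ' z cos²β tanφ'] / [γ_sat z sinβ cosβ]
(For c' = 0 this reduces to FS = (γ'/γ_sat)·tanφ'/tanβ.)
γ' = 19.4 − 9.81 = 9.59 kN/m³
Numerator = 0.0 + 9.59·3.5·cos²13.0°·tan30.8° = 0.0 + 9.59·3.5·0.9494·0.5961 = 18.996 kPa
Denominator = 19.4·3.5·sin13.0°·cos13.0° = 19.4·3.5·0.2250·0.9744 = 14.883 kPa
FS = 18.996 / 14.883 = 1.276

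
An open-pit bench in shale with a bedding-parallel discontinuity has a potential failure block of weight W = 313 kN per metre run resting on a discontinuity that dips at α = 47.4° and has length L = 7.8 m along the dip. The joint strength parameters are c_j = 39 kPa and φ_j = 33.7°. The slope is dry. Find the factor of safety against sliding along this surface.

FS = 1.93

Resolving the block weight along and normal to the plane and applying the Mohr–Coulomb strength on the joint:
N' = W cosα = 313·cos47.4° = 211.9 kN/m
Driving force T = W sinα = 313·sin47.4° = 230.4 kN/m
Resisting force R = c_j·L + N'·tanφ_j = 39·7.8 + 211.9·tan33.7° = 304.2 + 141.3 = 445.5 kN/m
FS = R / T = 445.5 / 230.4 = 1.934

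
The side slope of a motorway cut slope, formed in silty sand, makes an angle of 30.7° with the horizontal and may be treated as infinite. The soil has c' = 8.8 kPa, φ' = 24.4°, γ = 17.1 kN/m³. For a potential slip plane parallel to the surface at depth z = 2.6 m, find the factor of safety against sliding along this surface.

FS = 1.21

For an infinite slope with a slip plane parallel to the surface (no pore pressure): FS = [c' + γz cos²β tanφ'] / [γz sinβ cosβ].
γz = 17.1·2.6 = 44.46 kN/m²
Numerator = 8.8 + 44.46·cos²30.7°·tan24.4° = 8.8 + 44.46·0.7393·0.4536 = 23.711 kPa
Denominator = 44.46·sin30.7°·cos30.7° = 44.46·0.5105·0.8599 = 19.518 kPa
FS = 23.711 / 19.518 = 1.215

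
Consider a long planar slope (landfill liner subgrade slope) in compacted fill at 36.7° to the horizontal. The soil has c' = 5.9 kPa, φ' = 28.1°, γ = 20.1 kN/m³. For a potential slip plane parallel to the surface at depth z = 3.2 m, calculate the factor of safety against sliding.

For an infinite slope with a slip plane parallel to the surface (no pore pressure): FS = [c' + γz cos²β tanφ'] / [γz sinβ cosβ].
γz = 20.1·3.2 = 64.32 kN/m²
Numerator = 5.9 + 64.32·cos²36.7°·tan28.1° = 5.9 + 64.32·0.6428·0.5340 = 27.978 kPa
Denominator = 64.32·sin36.7°·cos36.7° = 64.32·0.5976·0.8018 = 30.820 kPa
FS = 27.978 / 30.820 = 0.908

FS = 0.91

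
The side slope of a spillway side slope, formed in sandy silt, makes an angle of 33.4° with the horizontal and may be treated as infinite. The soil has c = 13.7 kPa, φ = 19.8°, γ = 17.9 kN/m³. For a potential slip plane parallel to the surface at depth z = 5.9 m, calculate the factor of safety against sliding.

For an infinite slope with a slip plane parallel to the surface (no pore pressure): FS = [c + γz cos²β tanφ] / [γz sinβ cosβ].
γz = 17.9·5.9 = 105.61 kN/m²
Numerator = 13.7 + 105.61·cos²33.4°·tan19.8° = 13.7 + 105.61·0.6970·0.3600 = 40.200 kPa
Denominator = 105.61·sin33.4°·cos33.4° = 105.61·0.5505·0.8348 = 48.535 kPa
FS = 40.200 / 48.535 = 0.828

FS = 0.83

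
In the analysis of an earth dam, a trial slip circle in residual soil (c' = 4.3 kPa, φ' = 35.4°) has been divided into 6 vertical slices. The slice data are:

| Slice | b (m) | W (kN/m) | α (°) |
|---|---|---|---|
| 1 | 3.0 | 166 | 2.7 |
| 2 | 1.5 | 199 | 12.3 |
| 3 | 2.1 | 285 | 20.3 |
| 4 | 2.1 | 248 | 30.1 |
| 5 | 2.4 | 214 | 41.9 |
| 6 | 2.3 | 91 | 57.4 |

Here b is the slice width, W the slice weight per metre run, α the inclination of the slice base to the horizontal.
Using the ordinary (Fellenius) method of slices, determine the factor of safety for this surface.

FS = 1.66

Ordinary method of slices: FS = Σ[c'·Δl_i + (W_i cosα_i)·tanφ'] / Σ W_i sinα_i, with Δl_i = b_i / cosα_i.
Slice 1: Δl = 3.0/cos2.7° = 3.003 m; N'_1 = 166·cos2.7° = 165.8; c'Δl = 12.91; W sinα = 7.8
Slice 2: Δl = 1.5/cos12.3° = 1.535 m; N'_2 = 199·cos12.3° = 194.4; c'Δl = 6.60; W sinα = 42.4
Slice 3: Δl = 2.1/cos20.3° = 2.239 m; N'_3 = 285·cos20.3° = 267.3; c'Δl = 9.63; W sinα = 98.9
Slice 4: Δl = 2.1/cos30.1° = 2.427 m; N'_4 = 248·cos30.1° = 214.6; c'Δl = 10.44; W sinα = 124.4
Slice 5: Δl = 2.4/cos41.9° = 3.224 m; N'_5 = 214·cos41.9° = 159.3; c'Δl = 13.87; W sinα = 142.9
Slice 6: Δl = 2.3/cos57.4° = 4.269 m; N'_6 = 91·cos57.4° = 49.0; c'Δl = 18.36; W sinα = 76.7
Σc'Δl = 71.8 kN/m; ΣN' = 1050.4 kN/m; ΣW sinα = 493.0 kN/m
Resisting = 71.8 + 1050.4·tan35.4° = 71.8 + 746.5 = 818.3 kN/m
FS = 818.3 / 493.0 = 1.660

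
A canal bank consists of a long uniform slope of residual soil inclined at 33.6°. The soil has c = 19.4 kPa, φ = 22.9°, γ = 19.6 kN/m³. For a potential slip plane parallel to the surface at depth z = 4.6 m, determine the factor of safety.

For an infinite slope with a slip plane parallel to the surface (no pore pressure): FS = [c + γz cos²β tanφ] / [γz sinβ cosβ].
γz = 19.6·4.6 = 90.16 kN/m²
Numerator = 19.4 + 90.16·cos²33.6°·tan22.9° = 19.4 + 90.16·0.6938·0.4224 = 45.822 kPa
Denominator = 90.16·sin33.6°·cos33.6° = 90.16·0.5534·0.8329 = 41.558 kPa
FS = 45.822 / 41.558 = 1.103

FS = 1.10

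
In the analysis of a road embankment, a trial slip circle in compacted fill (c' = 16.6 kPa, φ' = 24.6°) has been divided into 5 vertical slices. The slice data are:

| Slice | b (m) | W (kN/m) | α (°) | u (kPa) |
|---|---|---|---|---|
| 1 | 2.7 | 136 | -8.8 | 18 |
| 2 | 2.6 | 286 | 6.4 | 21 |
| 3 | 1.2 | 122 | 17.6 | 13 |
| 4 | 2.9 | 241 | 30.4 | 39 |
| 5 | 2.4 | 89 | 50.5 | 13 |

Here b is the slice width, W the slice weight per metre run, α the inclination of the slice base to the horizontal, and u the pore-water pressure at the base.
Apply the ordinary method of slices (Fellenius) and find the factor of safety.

FS = 1.91

Ordinary method of slices: FS = Σ[c'·Δl_i + (W_i cosα_i − u_i·Δl_i)·tanφ'] / Σ W_i sinα_i, with Δl_i = b_i / cosα_i.
Slice 1: Δl = 2.7/cos(-8.8°) = 2.732 m; N'_1 = 136·cos(-8.8°) − 18·2.732 = 85.2; c'Δl = 45.35; W sinα = -20.8
Slice 2: Δl = 2.6/cos6.4° = 2.616 m; N'_2 = 286·cos6.4° − 21·2.616 = 229.3; c'Δl = 43.43; W sinα = 31.9
Slice 3: Δl = 1.2/cos17.6° = 1.259 m; N'_3 = 122·cos17.6° − 13·1.259 = 99.9; c'Δl = 20.90; W sinα = 36.9
Slice 4: Δl = 2.9/cos30.4° = 3.362 m; N'_4 = 241·cos30.4° − 39·3.362 = 76.7; c'Δl = 55.81; W sinα = 122.0
Slice 5: Δl = 2.4/cos50.5° = 3.773 m; N'_5 = 89·cos50.5° − 13·3.773 = 7.6; c'Δl = 62.63; W sinα = 68.7
Σc'Δl = 228.1 kN/m; ΣN' = 498.7 kN/m; ΣW sinα = 238.6 kN/m
Resisting = 228.1 + 498.7·tan24.6° = 228.1 + 228.3 = 456.5 kN/m
FS = 456.5 / 238.6 = 1.913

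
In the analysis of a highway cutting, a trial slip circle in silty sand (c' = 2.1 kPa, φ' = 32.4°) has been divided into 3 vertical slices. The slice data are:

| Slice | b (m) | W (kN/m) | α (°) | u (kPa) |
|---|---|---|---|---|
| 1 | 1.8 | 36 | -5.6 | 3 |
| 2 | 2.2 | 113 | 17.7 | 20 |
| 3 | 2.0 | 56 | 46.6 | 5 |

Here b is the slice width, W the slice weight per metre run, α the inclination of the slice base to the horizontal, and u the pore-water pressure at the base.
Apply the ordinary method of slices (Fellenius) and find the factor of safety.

Ordinary method of slices: FS = Σ[c'·Δl_i + (W_i cosα_i − u_i·Δl_i)·tanφ'] / Σ W_i sinα_i, with Δl_i = b_i / cosα_i.
Slice 1: Δl = 1.8/cos(-5.6°) = 1.809 m; N'_1 = 36·cos(-5.6°) − 3·1.809 = 30.4; c'Δl = 3.80; W sinα = -3.5
Slice 2: Δl = 2.2/cos17.7° = 2.309 m; N'_2 = 113·cos17.7° − 20·2.309 = 61.5; c'Δl = 4.85; W sinα = 34.4
Slice 3: Δl = 2.0/cos46.6° = 2.911 m; N'_3 = 56·cos46.6° − 5·2.911 = 23.9; c'Δl = 6.11; W sinα = 40.7
Σc'Δl = 14.8 kN/m; ΣN' = 115.8 kN/m; ΣW sinα = 71.5 kN/m
Resisting = 14.8 + 115.8·tan32.4° = 14.8 + 73.5 = 88.2 kN/m
FS = 88.2 / 71.5 = 1.234

FS = 1.23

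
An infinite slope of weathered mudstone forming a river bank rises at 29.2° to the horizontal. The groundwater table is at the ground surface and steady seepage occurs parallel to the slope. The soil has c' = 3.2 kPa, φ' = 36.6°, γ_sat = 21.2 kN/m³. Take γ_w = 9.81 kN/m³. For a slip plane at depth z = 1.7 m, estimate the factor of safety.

FS = 0.92

With seepage parallel to the slope and the water table at the surface, the effective normal stress on the slip plane uses the buoyant unit weight γ' = γ_sat − γ_w while the driving shear stress uses γ_sat:
FS = [c' + γ' z cos²β tanφ'] / [γ_sat z sinβ cosβ]
γ' = 21.2 − 9.81 = 11.39 kN/m³
Numerator = 3.2 + 11.39·1.7·cos²29.2°·tan36.6° = 3.2 + 11.39·1.7·0.7620·0.7427 = 14.158 kPa
Denominator = 21.2·1.7·sin29.2°·cos29.2° = 21.2·1.7·0.4879·0.8729 = 15.348 kPa
FS = 14.158 / 15.348 = 0.922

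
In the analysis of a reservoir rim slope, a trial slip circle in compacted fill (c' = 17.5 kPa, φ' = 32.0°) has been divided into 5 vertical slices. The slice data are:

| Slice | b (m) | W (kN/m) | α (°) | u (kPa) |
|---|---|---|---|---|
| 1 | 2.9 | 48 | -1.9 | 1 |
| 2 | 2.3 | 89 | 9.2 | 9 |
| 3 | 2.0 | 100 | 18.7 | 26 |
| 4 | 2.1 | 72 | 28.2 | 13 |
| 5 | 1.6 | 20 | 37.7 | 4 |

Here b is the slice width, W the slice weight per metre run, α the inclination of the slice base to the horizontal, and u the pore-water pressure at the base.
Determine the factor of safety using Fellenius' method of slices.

Ordinary method of slices: FS = Σ[c'·Δl_i + (W_i cosα_i − u_i·Δl_i)·tanφ'] / Σ W_i sinα_i, with Δl_i = b_i / cosα_i.
Slice 1: Δl = 2.9/cos(-1.9°) = 2.902 m; N'_1 = 48·cos(-1.9°) − 1·2.902 = 45.1; c'Δl = 50.78; W sinα = -1.6
Slice 2: Δl = 2.3/cos9.2° = 2.330 m; N'_2 = 89·cos9.2° − 9·2.330 = 66.9; c'Δl = 40.77; W sinα = 14.2
Slice 3: Δl = 2.0/cos18.7° = 2.111 m; N'_3 = 100·cos18.7° − 26·2.111 = 39.8; c'Δl = 36.95; W sinα = 32.1
Slice 4: Δl = 2.1/cos28.2° = 2.383 m; N'_4 = 72·cos28.2° − 13·2.383 = 32.5; c'Δl = 41.70; W sinα = 34.0
Slice 5: Δl = 1.6/cos37.7° = 2.022 m; N'_5 = 20·cos37.7° − 4·2.022 = 7.7; c'Δl = 35.39; W sinα = 12.2
Σc'Δl = 205.6 kN/m; ΣN' = 192.0 kN/m; ΣW sinα = 91.0 kN/m
Resisting = 205.6 + 192.0·tan32.0° = 205.6 + 120.0 = 325.6 kN/m
FS = 325.6 / 91.0 = 3.579

FS = 3.58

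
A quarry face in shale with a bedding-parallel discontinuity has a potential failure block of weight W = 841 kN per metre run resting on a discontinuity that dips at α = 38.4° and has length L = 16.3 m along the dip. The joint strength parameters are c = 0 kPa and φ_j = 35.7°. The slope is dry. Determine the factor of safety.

Resolving the block weight along and normal to the plane and applying the Mohr–Coulomb strength on the joint:
N' = W cosα = 841·cos38.4° = 659.1 kN/m
Driving force T = W sinα = 841·sin38.4° = 522.4 kN/m
Resisting force R = c·L + N'·tanφ_j = 0·16.3 + 659.1·tan35.7° = 0.0 + 473.6 = 473.6 kN/m
FS = R / T = 473.6 / 522.4 = 0.907

FS = 0.91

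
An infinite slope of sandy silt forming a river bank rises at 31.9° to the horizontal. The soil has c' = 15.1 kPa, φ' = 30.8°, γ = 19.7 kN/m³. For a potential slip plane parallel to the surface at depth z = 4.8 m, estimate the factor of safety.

FS = 1.31

For an infinite slope with a slip plane parallel to the surface (no pore pressure): FS = [c' + γz cos²β tanφ'] / [γz sinβ cosβ].
γz = 19.7·4.8 = 94.56 kN/m²
Numerator = 15.1 + 94.56·cos²31.9°·tan30.8° = 15.1 + 94.56·0.7208·0.5961 = 55.728 kPa
Denominator = 94.56·sin31.9°·cos31.9° = 94.56·0.5284·0.8490 = 42.422 kPa
FS = 55.728 / 42.422 = 1.314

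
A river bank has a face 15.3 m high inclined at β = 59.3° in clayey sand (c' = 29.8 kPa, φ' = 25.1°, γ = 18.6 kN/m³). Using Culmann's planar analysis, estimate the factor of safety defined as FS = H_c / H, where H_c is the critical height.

FS = 1.89

H_c = (4c'/γ) · sinβ cosφ' / [1 − cos(β − φ')]
    = (4·29.8/18.6) · sin59.3°·cos25.1° / [1 − cos34.2°]
    = 6.409 · 0.7787 / 0.1729 = 28.86 m
FS = H_c / H = 28.86 / 15.3 = 1.886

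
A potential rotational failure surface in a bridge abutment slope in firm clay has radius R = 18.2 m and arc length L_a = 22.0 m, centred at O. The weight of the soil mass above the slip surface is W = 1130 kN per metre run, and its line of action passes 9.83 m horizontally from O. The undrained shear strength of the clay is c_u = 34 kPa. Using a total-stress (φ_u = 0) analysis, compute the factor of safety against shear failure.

FS = 1.23

Taking moments about the centre O, the resisting moment is provided by the undrained shear strength acting along the arc:
M_R = c_u·L_a·R = 34·22.00·18.2 = 13613.6 kN·m/m
M_D = W·d = 1130·9.83 = 11107.9 kN·m/m
FS = M_R / M_D = 13613.6 / 11107.9 = 1.226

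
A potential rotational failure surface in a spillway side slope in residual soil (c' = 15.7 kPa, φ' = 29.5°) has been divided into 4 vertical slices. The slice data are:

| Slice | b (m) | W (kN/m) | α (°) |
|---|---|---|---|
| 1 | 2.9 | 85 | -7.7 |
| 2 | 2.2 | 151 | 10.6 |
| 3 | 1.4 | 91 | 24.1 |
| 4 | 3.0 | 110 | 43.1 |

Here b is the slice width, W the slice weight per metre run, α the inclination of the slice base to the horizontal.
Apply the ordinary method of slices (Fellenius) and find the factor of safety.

Ordinary method of slices: FS = Σ[c'·Δl_i + (W_i cosα_i)·tanφ'] / Σ W_i sinα_i, with Δl_i = b_i / cosα_i.
Slice 1: Δl = 2.9/cos(-7.7°) = 2.926 m; N'_1 = 85·cos(-7.7°) = 84.2; c'Δl = 45.94; W sinα = -11.4
Slice 2: Δl = 2.2/cos10.6° = 2.238 m; N'_2 = 151·cos10.6° = 148.4; c'Δl = 35.14; W sinα = 27.8
Slice 3: Δl = 1.4/cos24.1° = 1.534 m; N'_3 = 91·cos24.1° = 83.1; c'Δl = 24.08; W sinα = 37.2
Slice 4: Δl = 3.0/cos43.1° = 4.109 m; N'_4 = 110·cos43.1° = 80.3; c'Δl = 64.51; W sinα = 75.2
Σc'Δl = 169.7 kN/m; ΣN' = 396.0 kN/m; ΣW sinα = 128.7 kN/m
Resisting = 169.7 + 396.0·tan29.5° = 169.7 + 224.1 = 393.7 kN/m
FS = 393.7 / 128.7 = 3.059

FS = 3.06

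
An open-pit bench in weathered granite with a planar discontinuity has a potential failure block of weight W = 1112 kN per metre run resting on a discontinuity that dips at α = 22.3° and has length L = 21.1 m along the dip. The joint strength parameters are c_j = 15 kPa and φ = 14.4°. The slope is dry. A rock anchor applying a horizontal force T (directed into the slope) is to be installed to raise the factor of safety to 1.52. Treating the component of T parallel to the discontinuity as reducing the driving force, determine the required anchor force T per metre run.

Resolving forces along and normal to the sliding plane, with the horizontal anchor force T adding T·sinα to the effective normal force and T·cosα acting up the plane against the driving force:
FS = [c_jL + (W cosα + T sinα) tanφ] / [W sinα − T cosα]
Without the anchor: N' = 1028.8 kN/m, driving T_d = 422.0 kN/m, resisting R = 15·21.1 + 1028.8·tan14.4° = 580.7 kN/m, FS = 1.38.
Setting FS = 1.52 and solving for T:
1.52·(422.0 − T cos22.3°) = 580.7 + T sin22.3°·tan14.4°
T·(sin22.3°·tan14.4° + 1.52·cos22.3°) = 1.52·422.0 − 580.7
T·(0.3795·0.2568 + 1.52·0.9252) = 641.4 − 580.7 = 60.7
T·1.5037 = 60.7
T = 40.4 kN/m

T = 40 kN/m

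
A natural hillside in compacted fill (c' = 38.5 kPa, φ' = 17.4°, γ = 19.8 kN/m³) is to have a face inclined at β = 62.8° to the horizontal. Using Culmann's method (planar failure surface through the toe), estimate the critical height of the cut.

H_c = 22.16 m

Culmann's analysis gives the critical failure plane at α_cr = (β + φ')/2 = (62.8 + 17.4)/2 = 40.1°, and the critical height
H_c = (4c'/γ) · sinβ cosφ' / [1 − cos(β − φ')]
    = (4·38.5/19.8) · sin62.8°·cos17.4° / [1 − cos(45.4°)]
    = 7.778 · 0.8894·0.9542 / [1 − 0.7022]
    = 7.778 · 0.8487 / 0.2978
    = 22.16 m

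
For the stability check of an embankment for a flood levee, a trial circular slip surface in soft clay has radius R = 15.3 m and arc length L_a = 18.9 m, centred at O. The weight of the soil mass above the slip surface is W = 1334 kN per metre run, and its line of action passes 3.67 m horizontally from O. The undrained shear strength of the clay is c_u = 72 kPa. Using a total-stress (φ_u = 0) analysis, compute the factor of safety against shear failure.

FS = 4.25

Taking moments about the centre O, the resisting moment is provided by the undrained shear strength acting along the arc:
M_R = c_u·L_a·R = 72·18.90·15.3 = 20820.2 kN·m/m
M_D = W·d = 1334·3.67 = 4895.8 kN·m/m
FS = M_R / M_D = 20820.2 / 4895.8 = 4.253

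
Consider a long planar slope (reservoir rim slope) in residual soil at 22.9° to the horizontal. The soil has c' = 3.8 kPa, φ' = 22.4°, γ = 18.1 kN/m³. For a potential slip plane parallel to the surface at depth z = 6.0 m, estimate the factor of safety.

FS = 1.07

For an infinite slope with a slip plane parallel to the surface (no pore pressure): FS = [c' + γz cos²β tanφ'] / [γz sinβ cosβ].
γz = 18.1·6.0 = 108.60 kN/m²
Numerator = 3.8 + 108.60·cos²22.9°·tan22.4° = 3.8 + 108.60·0.8486·0.4122 = 41.784 kPa
Denominator = 108.60·sin22.9°·cos22.9° = 108.60·0.3891·0.9212 = 38.928 kPa
FS = 41.784 / 38.928 = 1.073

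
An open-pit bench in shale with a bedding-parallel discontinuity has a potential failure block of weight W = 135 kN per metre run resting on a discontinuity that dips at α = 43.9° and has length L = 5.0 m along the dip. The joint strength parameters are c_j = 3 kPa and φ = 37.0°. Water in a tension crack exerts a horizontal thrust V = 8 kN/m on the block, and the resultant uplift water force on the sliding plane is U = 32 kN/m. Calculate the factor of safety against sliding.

Resolving the block weight along and normal to the plane and applying the Mohr–Coulomb strength on the joint:
N' = W cosα − U − V sinα = 135·cos43.9° − 32 − 8·sin43.9° = 59.7 kN/m
Driving force T = W sinα + V cosα = 135·sin43.9° + 8·cos43.9° = 99.4 kN/m
Resisting force R = c_j·L + N'·tanφ = 3·5.0 + 59.7·tan37.0° = 15.0 + 45.0 = 60.0 kN/m
FS = R / T = 60.0 / 99.4 = 0.604

FS = 0.60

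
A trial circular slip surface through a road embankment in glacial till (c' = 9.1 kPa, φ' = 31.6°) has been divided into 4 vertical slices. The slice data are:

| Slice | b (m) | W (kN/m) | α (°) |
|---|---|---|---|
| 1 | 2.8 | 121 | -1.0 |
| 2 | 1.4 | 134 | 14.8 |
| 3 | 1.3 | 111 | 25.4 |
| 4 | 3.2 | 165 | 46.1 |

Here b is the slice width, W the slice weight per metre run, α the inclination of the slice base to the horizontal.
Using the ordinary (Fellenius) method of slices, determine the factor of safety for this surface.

FS = 1.91

Ordinary method of slices: FS = Σ[c'·Δl_i + (W_i cosα_i)·tanφ'] / Σ W_i sinα_i, with Δl_i = b_i / cosα_i.
Slice 1: Δl = 2.8/cos(-1.0°) = 2.800 m; N'_1 = 121·cos(-1.0°) = 121.0; c'Δl = 25.48; W sinα = -2.1
Slice 2: Δl = 1.4/cos14.8° = 1.448 m; N'_2 = 134·cos14.8° = 129.6; c'Δl = 13.18; W sinα = 34.2
Slice 3: Δl = 1.3/cos25.4° = 1.439 m; N'_3 = 111·cos25.4° = 100.3; c'Δl = 13.10; W sinα = 47.6
Slice 4: Δl = 3.2/cos46.1° = 4.615 m; N'_4 = 165·cos46.1° = 114.4; c'Δl = 42.00; W sinα = 118.9
Σc'Δl = 93.8 kN/m; ΣN' = 465.2 kN/m; ΣW sinα = 198.6 kN/m
Resisting = 93.8 + 465.2·tan31.6° = 93.8 + 286.2 = 380.0 kN/m
FS = 380.0 / 198.6 = 1.913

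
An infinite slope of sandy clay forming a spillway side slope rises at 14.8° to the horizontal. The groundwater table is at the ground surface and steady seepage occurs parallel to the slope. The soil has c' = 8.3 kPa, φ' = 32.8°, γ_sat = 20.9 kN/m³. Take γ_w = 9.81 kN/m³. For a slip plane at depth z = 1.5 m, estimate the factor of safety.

FS = 2.37

With seepage parallel to the slope and the water table at the surface, the effective normal stress on the slip plane uses the buoyant unit weight γ' = γ_sat − γ_w while the driving shear stress uses γ_sat:
FS = [c' + γ' z cos²β tanφ'] / [γ_sat z sinβ cosβ]
γ' = 20.9 − 9.81 = 11.09 kN/m³
Numerator = 8.3 + 11.09·1.5·cos²14.8°·tan32.8° = 8.3 + 11.09·1.5·0.9347·0.6445 = 18.321 kPa
Denominator = 20.9·1.5·sin14.8°·cos14.8° = 20.9·1.5·0.2554·0.9668 = 7.743 kPa
FS = 18.321 / 7.743 = 2.366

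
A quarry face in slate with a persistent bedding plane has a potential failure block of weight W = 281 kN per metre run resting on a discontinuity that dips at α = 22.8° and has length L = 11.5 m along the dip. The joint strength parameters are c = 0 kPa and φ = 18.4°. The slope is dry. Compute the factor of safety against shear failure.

FS = 0.79

Resolving the block weight along and normal to the plane and applying the Mohr–Coulomb strength on the joint:
N' = W cosα = 281·cos22.8° = 259.0 kN/m
Driving force T = W sinα = 281·sin22.8° = 108.9 kN/m
Resisting force R = c·L + N'·tanφ = 0·11.5 + 259.0·tan18.4° = 0.0 + 86.2 = 86.2 kN/m
FS = R / T = 86.2 / 108.9 = 0.791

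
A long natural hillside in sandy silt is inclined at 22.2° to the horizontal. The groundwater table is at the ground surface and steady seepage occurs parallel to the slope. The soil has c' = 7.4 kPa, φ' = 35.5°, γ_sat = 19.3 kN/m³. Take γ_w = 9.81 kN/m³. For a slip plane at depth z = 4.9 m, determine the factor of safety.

With seepage parallel to the slope and the water table at the surface, the effective normal stress on the slip plane uses the buoyant unit weight γ' = γ_sat − γ_w while the driving shear stress uses γ_sat:
FS = [c' + γ' z cos²β tanφ'] / [γ_sat z sinβ cosβ]
γ' = 19.3 − 9.81 = 9.49 kN/m³
Numerator = 7.4 + 9.49·4.9·cos²22.2°·tan35.5° = 7.4 + 9.49·4.9·0.8572·0.7133 = 35.834 kPa
Denominator = 19.3·4.9·sin22.2°·cos22.2° = 19.3·4.9·0.3778·0.9259 = 33.084 kPa
FS = 35.834 / 33.084 = 1.083

FS = 1.08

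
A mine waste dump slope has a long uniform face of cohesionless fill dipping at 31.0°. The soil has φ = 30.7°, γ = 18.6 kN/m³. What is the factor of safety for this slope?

FS = 0.99

For a dry cohesionless infinite slope the factor of safety is FS = tanφ / tanβ.
FS = tan30.7° / tan31.0° = 0.5938 / 0.6009 = 0.988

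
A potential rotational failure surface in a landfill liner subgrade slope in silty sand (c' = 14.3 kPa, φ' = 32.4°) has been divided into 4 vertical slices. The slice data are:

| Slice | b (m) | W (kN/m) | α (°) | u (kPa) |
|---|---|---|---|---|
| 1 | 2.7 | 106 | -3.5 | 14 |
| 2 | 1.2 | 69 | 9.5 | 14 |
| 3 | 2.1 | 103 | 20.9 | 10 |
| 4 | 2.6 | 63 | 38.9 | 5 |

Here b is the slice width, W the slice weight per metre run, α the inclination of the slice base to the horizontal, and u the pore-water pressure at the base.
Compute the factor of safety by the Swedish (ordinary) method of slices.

FS = 3.43

Ordinary method of slices: FS = Σ[c'·Δl_i + (W_i cosα_i − u_i·Δl_i)·tanφ'] / Σ W_i sinα_i, with Δl_i = b_i / cosα_i.
Slice 1: Δl = 2.7/cos(-3.5°) = 2.705 m; N'_1 = 106·cos(-3.5°) − 14·2.705 = 67.9; c'Δl = 38.68; W sinα = -6.5
Slice 2: Δl = 1.2/cos9.5° = 1.217 m; N'_2 = 69·cos9.5° − 14·1.217 = 51.0; c'Δl = 17.40; W sinα = 11.4
Slice 3: Δl = 2.1/cos20.9° = 2.248 m; N'_3 = 103·cos20.9° − 10·2.248 = 73.7; c'Δl = 32.14; W sinα = 36.7
Slice 4: Δl = 2.6/cos38.9° = 3.341 m; N'_4 = 63·cos38.9° − 5·3.341 = 32.3; c'Δl = 47.77; W sinα = 39.6
Σc'Δl = 136.0 kN/m; ΣN' = 225.0 kN/m; ΣW sinα = 81.2 kN/m
Resisting = 136.0 + 225.0·tan32.4° = 136.0 + 142.8 = 278.8 kN/m
FS = 278.8 / 81.2 = 3.433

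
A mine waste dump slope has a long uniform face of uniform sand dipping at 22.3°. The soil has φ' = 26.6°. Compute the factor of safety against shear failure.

FS = 1.22

For a dry cohesionless infinite slope the factor of safety is FS = tanφ' / tanβ.
FS = tan26.6° / tan22.3° = 0.5008 / 0.4101 = 1.221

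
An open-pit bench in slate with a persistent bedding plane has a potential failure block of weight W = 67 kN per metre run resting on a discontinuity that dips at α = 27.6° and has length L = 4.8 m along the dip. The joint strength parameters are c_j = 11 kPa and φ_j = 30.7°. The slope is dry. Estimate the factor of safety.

Resolving the block weight along and normal to the plane and applying the Mohr–Coulomb strength on the joint:
N' = W cosα = 67·cos27.6° = 59.4 kN/m
Driving force T = W sinα = 67·sin27.6° = 31.0 kN/m
Resisting force R = c_j·L + N'·tanφ_j = 11·4.8 + 59.4·tan30.7° = 52.8 + 35.3 = 88.1 kN/m
FS = R / T = 88.1 / 31.0 = 2.837

FS = 2.84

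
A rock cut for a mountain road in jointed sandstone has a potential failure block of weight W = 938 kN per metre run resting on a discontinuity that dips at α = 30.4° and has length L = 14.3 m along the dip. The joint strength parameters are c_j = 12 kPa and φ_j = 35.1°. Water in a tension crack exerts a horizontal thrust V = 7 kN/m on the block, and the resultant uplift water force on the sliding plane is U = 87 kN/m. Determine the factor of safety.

FS = 1.41

Resolving the block weight along and normal to the plane and applying the Mohr–Coulomb strength on the joint:
N' = W cosα − U − V sinα = 938·cos30.4° − 87 − 7·sin30.4° = 718.5 kN/m
Driving force T = W sinα + V cosα = 938·sin30.4° + 7·cos30.4° = 480.7 kN/m
Resisting force R = c_j·L + N'·tanφ_j = 12·14.3 + 718.5·tan35.1° = 171.6 + 505.0 = 676.6 kN/m
FS = R / T = 676.6 / 480.7 = 1.407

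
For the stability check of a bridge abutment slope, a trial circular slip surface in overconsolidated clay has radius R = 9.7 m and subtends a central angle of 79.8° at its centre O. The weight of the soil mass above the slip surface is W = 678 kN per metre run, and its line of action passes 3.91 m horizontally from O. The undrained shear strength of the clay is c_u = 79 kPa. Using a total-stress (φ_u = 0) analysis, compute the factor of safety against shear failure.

Taking moments about the centre O, the resisting moment is provided by the undrained shear strength acting along the arc:
Arc length L_a = R·θ = 9.7·(79.8°·π/180) = 9.7·1.3928 = 13.51 m
M_R = c_u·L_a·R = 79·13.51·9.7 = 10352.6 kN·m/m
M_D = W·d = 678·3.91 = 2651.0 kN·m/m
FS = M_R / M_D = 10352.6 / 2651.0 = 3.905

FS = 3.91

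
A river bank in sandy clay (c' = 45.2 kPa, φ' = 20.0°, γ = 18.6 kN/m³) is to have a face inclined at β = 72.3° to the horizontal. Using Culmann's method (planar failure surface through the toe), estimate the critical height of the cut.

Culmann's analysis gives the critical failure plane at α_cr = (β + φ')/2 = (72.3 + 20.0)/2 = 46.1°, and the critical height
H_c = (4c'/γ) · sinβ cosφ' / [1 − cos(β − φ')]
    = (4·45.2/18.6) · sin72.3°·cos20.0° / [1 − cos(52.3°)]
    = 9.720 · 0.9527·0.9397 / [1 − 0.6115]
    = 9.720 · 0.8952 / 0.3885
    = 22.40 m

H_c = 22.40 m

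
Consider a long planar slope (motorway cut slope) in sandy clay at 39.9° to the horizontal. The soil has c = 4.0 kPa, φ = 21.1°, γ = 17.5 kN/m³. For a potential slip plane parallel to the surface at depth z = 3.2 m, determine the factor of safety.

FS = 0.61

For an infinite slope with a slip plane parallel to the surface (no pore pressure): FS = [c + γz cos²β tanφ] / [γz sinβ cosβ].
γz = 17.5·3.2 = 56.00 kN/m²
Numerator = 4.0 + 56.00·cos²39.9°·tan21.1° = 4.0 + 56.00·0.5885·0.3859 = 16.718 kPa
Denominator = 56.00·sin39.9°·cos39.9° = 56.00·0.6414·0.7672 = 27.557 kPa
FS = 16.718 / 27.557 = 0.607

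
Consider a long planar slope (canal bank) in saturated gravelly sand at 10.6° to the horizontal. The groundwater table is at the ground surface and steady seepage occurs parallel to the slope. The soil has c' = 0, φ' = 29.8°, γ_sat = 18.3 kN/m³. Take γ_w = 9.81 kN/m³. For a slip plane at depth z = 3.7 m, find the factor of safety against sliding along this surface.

FS = 1.42

With seepage parallel to the slope and the water table at the surface, the effective normal stress on the slip plane uses the buoyant unit weight γ' = γ_sat − γ_w while the driving shear stress uses γ_sat:
FS = [c' + γ' z cos²β tanφ'] / [γ_sat z sinβ cosβ]
(For c' = 0 this reduces to FS = (γ'/γ_sat)·tanφ'/tanβ.)
γ' = 18.3 − 9.81 = 8.49 kN/m³
Numerator = 0.0 + 8.49·3.7·cos²10.6°·tan29.8° = 0.0 + 8.49·3.7·0.9662·0.5727 = 17.382 kPa
Denominator = 18.3·3.7·sin10.6°·cos10.6° = 18.3·3.7·0.1840·0.9829 = 12.243 kPa
FS = 17.382 / 12.243 = 1.420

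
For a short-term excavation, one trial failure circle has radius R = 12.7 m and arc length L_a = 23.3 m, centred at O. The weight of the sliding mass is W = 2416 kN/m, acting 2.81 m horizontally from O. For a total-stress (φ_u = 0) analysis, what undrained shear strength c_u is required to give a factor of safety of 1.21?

c_u = 27.8 kPa

FS = c_u·L_a·R / (W·d), so c_u = FS·W·d / (L_a·R).
c_u = 1.21·2416·2.81 / (23.30·12.7) = 8214.6 / 295.91 = 27.76 kPa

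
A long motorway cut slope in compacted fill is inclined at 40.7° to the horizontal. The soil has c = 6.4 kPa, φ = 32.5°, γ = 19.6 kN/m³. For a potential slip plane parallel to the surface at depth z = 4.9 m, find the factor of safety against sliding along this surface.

For an infinite slope with a slip plane parallel to the surface (no pore pressure): FS = [c + γz cos²β tanφ] / [γz sinβ cosβ].
γz = 19.6·4.9 = 96.04 kN/m²
Numerator = 6.4 + 96.04·cos²40.7°·tan32.5° = 6.4 + 96.04·0.5748·0.6371 = 41.567 kPa
Denominator = 96.04·sin40.7°·cos40.7° = 96.04·0.6521·0.7581 = 47.480 kPa
FS = 41.567 / 47.480 = 0.875

FS = 0.88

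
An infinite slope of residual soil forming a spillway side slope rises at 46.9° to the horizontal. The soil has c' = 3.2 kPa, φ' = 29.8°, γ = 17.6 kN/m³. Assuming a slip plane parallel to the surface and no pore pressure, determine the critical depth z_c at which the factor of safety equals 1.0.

z_c = 0.79 m

Setting FS = 1.00 in FS = [c' + γz cos²β tanφ'] / [γz sinβ cosβ] and solving for z:
z = c' / [γ cosβ (FS·sinβ − cosβ·tanφ')]
  = 3.2 / [17.6·cos46.9°·(1.00·sin46.9° − cos46.9°·tan29.8°)]
  = 3.2 / [17.6·0.6833·(1.00·0.7302 − 0.6833·0.5727)]
  = 3.2 / 4.0749 = 0.785 m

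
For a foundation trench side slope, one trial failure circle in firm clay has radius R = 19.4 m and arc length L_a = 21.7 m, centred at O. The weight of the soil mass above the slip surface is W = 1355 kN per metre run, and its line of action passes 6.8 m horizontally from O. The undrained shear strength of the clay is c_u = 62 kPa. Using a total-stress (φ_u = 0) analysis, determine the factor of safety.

Taking moments about the centre O, the resisting moment is provided by the undrained shear strength acting along the arc:
M_R = c_u·L_a·R = 62·21.70·19.4 = 26100.8 kN·m/m
M_D = W·d = 1355·6.8 = 9214.0 kN·m/m
FS = M_R / M_D = 26100.8 / 9214.0 = 2.833

FS = 2.83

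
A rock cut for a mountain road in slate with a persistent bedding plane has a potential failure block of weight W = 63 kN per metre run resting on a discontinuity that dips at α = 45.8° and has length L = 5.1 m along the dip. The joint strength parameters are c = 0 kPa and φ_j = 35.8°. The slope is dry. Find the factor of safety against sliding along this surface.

Resolving the block weight along and normal to the plane and applying the Mohr–Coulomb strength on the joint:
N' = W cosα = 63·cos45.8° = 43.9 kN/m
Driving force T = W sinα = 63·sin45.8° = 45.2 kN/m
Resisting force R = c·L + N'·tanφ_j = 0·5.1 + 43.9·tan35.8° = 0.0 + 31.7 = 31.7 kN/m
FS = R / T = 31.7 / 45.2 = 0.701

FS = 0.70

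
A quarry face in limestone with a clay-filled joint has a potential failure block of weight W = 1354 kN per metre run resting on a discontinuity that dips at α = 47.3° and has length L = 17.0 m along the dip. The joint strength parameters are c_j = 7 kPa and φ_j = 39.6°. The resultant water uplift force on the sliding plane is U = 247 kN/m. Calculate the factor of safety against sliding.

FS = 0.68

Resolving the block weight along and normal to the plane and applying the Mohr–Coulomb strength on the joint:
N' = W cosα − U = 1354·cos47.3° − 247 = 671.2 kN/m
Driving force T = W sinα = 1354·sin47.3° = 995.1 kN/m
Resisting force R = c_j·L + N'·tanφ_j = 7·17.0 + 671.2·tan39.6° = 119.0 + 555.3 = 674.3 kN/m
FS = R / T = 674.3 / 995.1 = 0.678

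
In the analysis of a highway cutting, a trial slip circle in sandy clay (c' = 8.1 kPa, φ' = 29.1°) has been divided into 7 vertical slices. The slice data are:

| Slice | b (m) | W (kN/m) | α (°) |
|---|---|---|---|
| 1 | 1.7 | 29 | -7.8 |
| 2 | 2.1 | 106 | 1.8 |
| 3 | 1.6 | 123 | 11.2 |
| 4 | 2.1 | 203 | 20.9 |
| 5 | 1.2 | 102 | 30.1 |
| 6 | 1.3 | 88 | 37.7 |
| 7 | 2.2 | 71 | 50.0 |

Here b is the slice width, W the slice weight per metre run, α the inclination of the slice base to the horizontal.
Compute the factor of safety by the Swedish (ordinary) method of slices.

FS = 1.86

Ordinary method of slices: FS = Σ[c'·Δl_i + (W_i cosα_i)·tanφ'] / Σ W_i sinα_i, with Δl_i = b_i / cosα_i.
Slice 1: Δl = 1.7/cos(-7.8°) = 1.716 m; N'_1 = 29·cos(-7.8°) = 28.7; c'Δl = 13.90; W sinα = -3.9
Slice 2: Δl = 2.1/cos1.8° = 2.101 m; N'_2 = 106·cos1.8° = 105.9; c'Δl = 17.02; W sinα = 3.3
Slice 3: Δl = 1.6/cos11.2° = 1.631 m; N'_3 = 123·cos11.2° = 120.7; c'Δl = 13.21; W sinα = 23.9
Slice 4: Δl = 2.1/cos20.9° = 2.248 m; N'_4 = 203·cos20.9° = 189.6; c'Δl = 18.21; W sinα = 72.4
Slice 5: Δl = 1.2/cos30.1° = 1.387 m; N'_5 = 102·cos30.1° = 88.2; c'Δl = 11.24; W sinα = 51.2
Slice 6: Δl = 1.3/cos37.7° = 1.643 m; N'_6 = 88·cos37.7° = 69.6; c'Δl = 13.31; W sinα = 53.8
Slice 7: Δl = 2.2/cos50.0° = 3.423 m; N'_7 = 71·cos50.0° = 45.6; c'Δl = 27.72; W sinα = 54.4
Σc'Δl = 114.6 kN/m; ΣN' = 648.5 kN/m; ΣW sinα = 255.1 kN/m
Resisting = 114.6 + 648.5·tan29.1° = 114.6 + 360.9 = 475.5 kN/m
FS = 475.5 / 255.1 = 1.864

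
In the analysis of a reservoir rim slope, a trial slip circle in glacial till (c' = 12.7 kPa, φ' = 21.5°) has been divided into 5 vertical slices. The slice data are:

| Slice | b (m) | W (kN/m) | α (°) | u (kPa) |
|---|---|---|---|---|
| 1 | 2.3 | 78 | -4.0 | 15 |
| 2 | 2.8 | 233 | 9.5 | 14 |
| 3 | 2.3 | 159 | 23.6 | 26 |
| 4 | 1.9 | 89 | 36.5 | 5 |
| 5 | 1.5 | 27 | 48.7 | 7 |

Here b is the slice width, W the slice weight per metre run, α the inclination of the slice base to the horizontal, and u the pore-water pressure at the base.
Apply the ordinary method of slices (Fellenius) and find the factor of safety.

FS = 1.79

Ordinary method of slices: FS = Σ[c'·Δl_i + (W_i cosα_i − u_i·Δl_i)·tanφ'] / Σ W_i sinα_i, with Δl_i = b_i / cosα_i.
Slice 1: Δl = 2.3/cos(-4.0°) = 2.306 m; N'_1 = 78·cos(-4.0°) − 15·2.306 = 43.2; c'Δl = 29.28; W sinα = -5.4
Slice 2: Δl = 2.8/cos9.5° = 2.839 m; N'_2 = 233·cos9.5° − 14·2.839 = 190.1; c'Δl = 36.05; W sinα = 38.5
Slice 3: Δl = 2.3/cos23.6° = 2.510 m; N'_3 = 159·cos23.6° − 26·2.510 = 80.4; c'Δl = 31.88; W sinα = 63.7
Slice 4: Δl = 1.9/cos36.5° = 2.364 m; N'_4 = 89·cos36.5° − 5·2.364 = 59.7; c'Δl = 30.02; W sinα = 52.9
Slice 5: Δl = 1.5/cos48.7° = 2.273 m; N'_5 = 27·cos48.7° − 7·2.273 = 1.9; c'Δl = 28.86; W sinα = 20.3
Σc'Δl = 156.1 kN/m; ΣN' = 375.4 kN/m; ΣW sinα = 169.9 kN/m
Resisting = 156.1 + 375.4·tan21.5° = 156.1 + 147.9 = 304.0 kN/m
FS = 304.0 / 169.9 = 1.789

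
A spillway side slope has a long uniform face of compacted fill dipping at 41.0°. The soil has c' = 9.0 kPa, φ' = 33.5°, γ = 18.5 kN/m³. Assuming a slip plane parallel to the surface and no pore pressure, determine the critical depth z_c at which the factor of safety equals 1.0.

Setting FS = 1.00 in FS = [c' + γz cos²β tanφ'] / [γz sinβ cosβ] and solving for z:
z = c' / [γ cosβ (FS·sinβ − cosβ·tanφ')]
  = 9.0 / [18.5·cos41.0°·(1.00·sin41.0° − cos41.0°·tan33.5°)]
  = 9.0 / [18.5·0.7547·(1.00·0.6561 − 0.7547·0.6619)]
  = 9.0 / 2.1855 = 4.118 m

z_c = 4.12 m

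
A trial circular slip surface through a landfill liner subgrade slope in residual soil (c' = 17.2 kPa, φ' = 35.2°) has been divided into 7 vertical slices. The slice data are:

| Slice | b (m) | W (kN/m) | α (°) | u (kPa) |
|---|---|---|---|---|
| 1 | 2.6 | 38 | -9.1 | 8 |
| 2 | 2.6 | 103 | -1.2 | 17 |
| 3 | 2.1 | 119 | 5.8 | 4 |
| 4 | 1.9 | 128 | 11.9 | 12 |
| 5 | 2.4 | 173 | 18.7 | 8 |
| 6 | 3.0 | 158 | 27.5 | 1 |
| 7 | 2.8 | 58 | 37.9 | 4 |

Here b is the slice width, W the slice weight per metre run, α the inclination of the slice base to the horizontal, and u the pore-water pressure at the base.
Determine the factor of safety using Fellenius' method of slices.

Ordinary method of slices: FS = Σ[c'·Δl_i + (W_i cosα_i − u_i·Δl_i)·tanφ'] / Σ W_i sinα_i, with Δl_i = b_i / cosα_i.
Slice 1: Δl = 2.6/cos(-9.1°) = 2.633 m; N'_1 = 38·cos(-9.1°) − 8·2.633 = 16.5; c'Δl = 45.29; W sinα = -6.0
Slice 2: Δl = 2.6/cos(-1.2°) = 2.601 m; N'_2 = 103·cos(-1.2°) − 17·2.601 = 58.8; c'Δl = 44.73; W sinα = -2.2
Slice 3: Δl = 2.1/cos5.8° = 2.111 m; N'_3 = 119·cos5.8° − 4·2.111 = 109.9; c'Δl = 36.31; W sinα = 12.0
Slice 4: Δl = 1.9/cos11.9° = 1.942 m; N'_4 = 128·cos11.9° − 12·1.942 = 101.9; c'Δl = 33.40; W sinα = 26.4
Slice 5: Δl = 2.4/cos18.7° = 2.534 m; N'_5 = 173·cos18.7° − 8·2.534 = 143.6; c'Δl = 43.58; W sinα = 55.5
Slice 6: Δl = 3.0/cos27.5° = 3.382 m; N'_6 = 158·cos27.5° − 1·3.382 = 136.8; c'Δl = 58.17; W sinα = 73.0
Slice 7: Δl = 2.8/cos37.9° = 3.548 m; N'_7 = 58·cos37.9° − 4·3.548 = 31.6; c'Δl = 61.03; W sinα = 35.6
Σc'Δl = 322.5 kN/m; ΣN' = 599.1 kN/m; ΣW sinα = 194.3 kN/m
Resisting = 322.5 + 599.1·tan35.2° = 322.5 + 422.6 = 745.1 kN/m
FS = 745.1 / 194.3 = 3.835

FS = 3.83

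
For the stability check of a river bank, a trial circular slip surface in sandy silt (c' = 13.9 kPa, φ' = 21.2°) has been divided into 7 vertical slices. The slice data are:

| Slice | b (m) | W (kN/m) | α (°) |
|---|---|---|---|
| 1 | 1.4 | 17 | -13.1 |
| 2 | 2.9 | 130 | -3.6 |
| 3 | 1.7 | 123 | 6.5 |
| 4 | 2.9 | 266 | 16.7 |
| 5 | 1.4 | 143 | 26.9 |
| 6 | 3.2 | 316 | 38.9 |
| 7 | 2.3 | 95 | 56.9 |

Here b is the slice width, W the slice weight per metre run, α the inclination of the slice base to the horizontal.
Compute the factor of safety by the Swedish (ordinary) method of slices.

FS = 1.50

Ordinary method of slices: FS = Σ[c'·Δl_i + (W_i cosα_i)·tanφ'] / Σ W_i sinα_i, with Δl_i = b_i / cosα_i.
Slice 1: Δl = 1.4/cos(-13.1°) = 1.437 m; N'_1 = 17·cos(-13.1°) = 16.6; c'Δl = 19.98; W sinα = -3.9
Slice 2: Δl = 2.9/cos(-3.6°) = 2.906 m; N'_2 = 130·cos(-3.6°) = 129.7; c'Δl = 40.39; W sinα = -8.2
Slice 3: Δl = 1.7/cos6.5° = 1.711 m; N'_3 = 123·cos6.5° = 122.2; c'Δl = 23.78; W sinα = 13.9
Slice 4: Δl = 2.9/cos16.7° = 3.028 m; N'_4 = 266·cos16.7° = 254.8; c'Δl = 42.09; W sinα = 76.4
Slice 5: Δl = 1.4/cos26.9° = 1.570 m; N'_5 = 143·cos26.9° = 127.5; c'Δl = 21.82; W sinα = 64.7
Slice 6: Δl = 3.2/cos38.9° = 4.112 m; N'_6 = 316·cos38.9° = 245.9; c'Δl = 57.15; W sinα = 198.4
Slice 7: Δl = 2.3/cos56.9° = 4.212 m; N'_7 = 95·cos56.9° = 51.9; c'Δl = 58.54; W sinα = 79.6
Σc'Δl = 263.8 kN/m; ΣN' = 948.6 kN/m; ΣW sinα = 421.1 kN/m
Resisting = 263.8 + 948.6·tan21.2° = 263.8 + 367.9 = 631.7 kN/m
FS = 631.7 / 421.1 = 1.500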